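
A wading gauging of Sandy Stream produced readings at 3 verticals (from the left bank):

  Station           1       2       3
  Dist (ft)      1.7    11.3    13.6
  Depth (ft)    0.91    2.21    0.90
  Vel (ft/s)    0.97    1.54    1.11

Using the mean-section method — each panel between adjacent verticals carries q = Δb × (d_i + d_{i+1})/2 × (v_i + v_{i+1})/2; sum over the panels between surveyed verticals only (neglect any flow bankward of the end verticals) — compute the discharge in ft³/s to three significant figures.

Panel 1-2: Δb = 9.6 ft, d̄ = (0.91+2.21)/2 = 1.56, v̄ = (0.97+1.54)/2 = 1.255 → q = 9.6×1.56×1.255 = 18.79 ft³/s
Panel 2-3: Δb = 2.3 ft, d̄ = (2.21+0.90)/2 = 1.555, v̄ = (1.54+1.11)/2 = 1.325 → q = 2.3×1.555×1.325 = 4.739 ft³/s
Q = Σ q = 23.53 ft³/s

23.5 ft³/s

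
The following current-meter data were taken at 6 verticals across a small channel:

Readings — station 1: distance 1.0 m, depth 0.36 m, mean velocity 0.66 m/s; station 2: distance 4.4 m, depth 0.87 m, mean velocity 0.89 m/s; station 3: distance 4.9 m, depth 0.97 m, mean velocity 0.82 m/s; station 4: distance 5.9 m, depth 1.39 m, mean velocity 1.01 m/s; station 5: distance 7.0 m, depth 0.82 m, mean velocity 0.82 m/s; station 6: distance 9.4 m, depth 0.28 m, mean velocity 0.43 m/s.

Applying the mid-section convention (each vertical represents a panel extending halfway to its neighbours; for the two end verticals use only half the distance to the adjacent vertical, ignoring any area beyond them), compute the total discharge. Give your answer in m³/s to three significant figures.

5.31 m³/s

w_1 = (4.4 − 1.0)/2 = 1.7 m; q_1 = 0.66 × 0.36 × 1.7 = 0.4039 m³/s
w_2 = (4.9 − 1.0)/2 = 1.95 m; q_2 = 0.89 × 0.87 × 1.95 = 1.510 m³/s
w_3 = (5.9 − 4.4)/2 = 0.75 m; q_3 = 0.82 × 0.97 × 0.75 = 0.5966 m³/s
w_4 = (7.0 − 4.9)/2 = 1.05 m; q_4 = 1.01 × 1.39 × 1.05 = 1.474 m³/s
w_5 = (9.4 − 5.9)/2 = 1.75 m; q_5 = 0.82 × 0.82 × 1.75 = 1.177 m³/s
w_6 = (9.4 − 7.0)/2 = 1.2 m; q_6 = 0.43 × 0.28 × 1.2 = 0.1445 m³/s
Q = Σ qᵢ = 5.306 m³/s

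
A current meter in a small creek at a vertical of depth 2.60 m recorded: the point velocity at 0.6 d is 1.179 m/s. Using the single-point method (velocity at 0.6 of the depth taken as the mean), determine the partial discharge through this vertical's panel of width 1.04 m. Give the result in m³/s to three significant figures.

3.19 m³/s

v̄ = v₀.₆ = 1.179 m/s
q = v̄ × d × w = 1.179 × 2.60 × 1.04 = 3.188 m³/s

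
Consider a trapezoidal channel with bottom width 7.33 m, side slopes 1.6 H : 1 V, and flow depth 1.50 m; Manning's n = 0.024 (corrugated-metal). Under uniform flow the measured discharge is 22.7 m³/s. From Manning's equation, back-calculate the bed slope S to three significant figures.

0.00119

A = (b + z·y)·y = (7.33 + 1.6×1.50)×1.50 = 14.60 m²
P = b + 2y√(1+z²) = 7.33 + 2×1.50×√(1+1.6²) = 12.99 m
R = A/P = 14.60/12.99 = 1.124 m
S = (Q·n / (1·A·R^(2/3)))² = (22.7×0.024 / (1×14.60×1.081))² = 0.001193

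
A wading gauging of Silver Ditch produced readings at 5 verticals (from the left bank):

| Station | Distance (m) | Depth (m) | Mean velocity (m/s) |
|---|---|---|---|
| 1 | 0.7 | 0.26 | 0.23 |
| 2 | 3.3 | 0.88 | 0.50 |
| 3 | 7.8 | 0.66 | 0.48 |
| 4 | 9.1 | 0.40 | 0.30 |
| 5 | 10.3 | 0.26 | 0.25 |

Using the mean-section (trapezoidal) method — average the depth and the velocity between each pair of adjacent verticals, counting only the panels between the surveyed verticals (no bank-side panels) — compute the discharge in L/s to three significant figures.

Panel 1-2: Δb = 2.6 m, d̄ = (0.26+0.88)/2 = 0.57, v̄ = (0.23+0.50)/2 = 0.365 → q = 2.6×0.57×0.365 = 0.5409 m³/s
Panel 2-3: Δb = 4.5 m, d̄ = (0.88+0.66)/2 = 0.77, v̄ = (0.50+0.48)/2 = 0.49 → q = 4.5×0.77×0.49 = 1.698 m³/s
Panel 3-4: Δb = 1.3 m, d̄ = (0.66+0.40)/2 = 0.53, v̄ = (0.48+0.30)/2 = 0.39 → q = 1.3×0.53×0.39 = 0.2687 m³/s
Panel 4-5: Δb = 1.2 m, d̄ = (0.40+0.26)/2 = 0.33, v̄ = (0.30+0.25)/2 = 0.275 → q = 1.2×0.33×0.275 = 0.1089 m³/s
Q = Σ q = 2.616 m³/s
= 2.616 × 1000 = 2616 L/s

2620 L/s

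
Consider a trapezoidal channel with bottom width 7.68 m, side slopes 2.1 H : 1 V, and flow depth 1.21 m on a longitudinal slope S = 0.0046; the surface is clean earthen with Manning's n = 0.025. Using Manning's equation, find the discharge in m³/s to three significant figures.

A = (b + z·y)·y = (7.68 + 2.1×1.21)×1.21 = 12.37 m²
P = b + 2y√(1+z²) = 7.68 + 2×1.21×√(1+2.1²) = 13.31 m
R = A/P = 12.37/13.31 = 0.9293 m
Q = (1/n)·A·R^(2/3)·S^(1/2) = (1/0.025) × 12.37 × 0.9293^(2/3) × 0.0046^(1/2) = 31.95 m³/s

32.0 m³/s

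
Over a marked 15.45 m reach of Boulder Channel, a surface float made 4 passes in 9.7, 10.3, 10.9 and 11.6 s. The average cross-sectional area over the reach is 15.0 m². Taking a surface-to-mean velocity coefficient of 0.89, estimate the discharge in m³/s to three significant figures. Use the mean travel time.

19.4 m³/s

t̄ = (9.7 + 10.3 + 10.9 + 11.6) / 4 = 10.625 s
v_surface = L / t̄ = 15.45 / 10.625 = 1.454 m/s
v_mean = 0.89 × 1.454 = 1.294 m/s
Q = A × v_mean = 15.0 × 1.294 = 19.41 m³/s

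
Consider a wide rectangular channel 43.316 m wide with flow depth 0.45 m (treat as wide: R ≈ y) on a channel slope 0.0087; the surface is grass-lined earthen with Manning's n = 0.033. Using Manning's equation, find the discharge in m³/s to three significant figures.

A = b·y = 43.316 × 0.45 = 19.49 m²
Wide channel: R ≈ y = 0.45 m
Q = (1/n)·A·R^(2/3)·S^(1/2) = (1/0.033) × 19.49 × 0.4500^(2/3) × 0.0087^(1/2) = 32.35 m³/s

32.4 m³/s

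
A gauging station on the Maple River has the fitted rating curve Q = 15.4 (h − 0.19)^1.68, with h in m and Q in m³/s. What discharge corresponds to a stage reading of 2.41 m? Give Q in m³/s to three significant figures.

Q = 15.4 × (2.41 − 0.19)^1.68 = 15.4 × 2.22^1.68 = 58.80 m³/s

58.8 m³/s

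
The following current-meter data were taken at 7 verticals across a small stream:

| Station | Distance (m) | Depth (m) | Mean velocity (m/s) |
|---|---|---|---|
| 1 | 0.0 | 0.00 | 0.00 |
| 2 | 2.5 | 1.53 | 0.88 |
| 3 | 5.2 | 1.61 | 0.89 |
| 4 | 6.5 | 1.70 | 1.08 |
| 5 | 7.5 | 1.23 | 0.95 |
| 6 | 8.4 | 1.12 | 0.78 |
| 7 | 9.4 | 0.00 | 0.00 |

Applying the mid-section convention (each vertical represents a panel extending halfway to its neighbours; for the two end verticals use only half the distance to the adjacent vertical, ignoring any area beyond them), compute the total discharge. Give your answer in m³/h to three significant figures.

37500 m³/h

w_2 = (5.2 − 0.0)/2 = 2.6 m; q_2 = 0.88 × 1.53 × 2.6 = 3.501 m³/s
w_3 = (6.5 − 2.5)/2 = 2 m; q_3 = 0.89 × 1.61 × 2 = 2.866 m³/s
w_4 = (7.5 − 5.2)/2 = 1.15 m; q_4 = 1.08 × 1.70 × 1.15 = 2.111 m³/s
w_5 = (8.4 − 6.5)/2 = 0.95 m; q_5 = 0.95 × 1.23 × 0.95 = 1.110 m³/s
w_6 = (9.4 − 7.5)/2 = 0.95 m; q_6 = 0.78 × 1.12 × 0.95 = 0.8299 m³/s
Stations 1, 7 contribute zero (depth or velocity is 0).
Q = Σ qᵢ = 10.42 m³/s
= 10.42 × 3600 = 37500 m³/h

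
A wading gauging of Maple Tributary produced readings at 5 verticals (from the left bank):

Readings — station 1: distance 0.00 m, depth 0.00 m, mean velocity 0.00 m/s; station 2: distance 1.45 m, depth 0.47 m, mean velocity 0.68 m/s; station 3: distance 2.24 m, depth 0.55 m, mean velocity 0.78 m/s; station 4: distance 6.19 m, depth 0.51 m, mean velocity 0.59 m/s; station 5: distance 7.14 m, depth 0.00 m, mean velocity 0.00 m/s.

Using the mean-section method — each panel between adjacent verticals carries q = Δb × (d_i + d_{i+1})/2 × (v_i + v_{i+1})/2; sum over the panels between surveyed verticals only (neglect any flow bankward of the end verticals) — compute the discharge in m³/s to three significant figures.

1.92 m³/s

Panel 1-2: Δb = 1.45 m, d̄ = (0.00+0.47)/2 = 0.235, v̄ = (0.00+0.68)/2 = 0.34 → q = 1.45×0.235×0.34 = 0.1159 m³/s
Panel 2-3: Δb = 0.79 m, d̄ = (0.47+0.55)/2 = 0.51, v̄ = (0.68+0.78)/2 = 0.73 → q = 0.79×0.51×0.73 = 0.2941 m³/s
Panel 3-4: Δb = 3.95 m, d̄ = (0.55+0.51)/2 = 0.53, v̄ = (0.78+0.59)/2 = 0.685 → q = 3.95×0.53×0.685 = 1.434 m³/s
Panel 4-5: Δb = 0.95 m, d̄ = (0.51+0.00)/2 = 0.255, v̄ = (0.59+0.00)/2 = 0.295 → q = 0.95×0.255×0.295 = 0.07146 m³/s
Q = Σ q = 1.915 m³/s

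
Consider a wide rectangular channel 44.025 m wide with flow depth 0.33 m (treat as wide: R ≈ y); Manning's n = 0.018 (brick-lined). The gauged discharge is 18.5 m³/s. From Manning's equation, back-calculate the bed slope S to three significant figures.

0.00230

A = b·y = 44.025 × 0.33 = 14.53 m²
Wide channel: R ≈ y = 0.33 m
S = (Q·n / (1·A·R^(2/3)))² = (18.5×0.018 / (1×14.53×0.4775))² = 0.002304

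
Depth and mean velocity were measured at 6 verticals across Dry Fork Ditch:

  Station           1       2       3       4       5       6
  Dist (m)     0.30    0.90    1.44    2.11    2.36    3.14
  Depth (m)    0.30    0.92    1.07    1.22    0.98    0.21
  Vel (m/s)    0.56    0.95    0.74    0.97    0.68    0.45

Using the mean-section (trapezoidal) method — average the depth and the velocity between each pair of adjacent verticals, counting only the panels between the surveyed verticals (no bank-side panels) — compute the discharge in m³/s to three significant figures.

1.88 m³/s

Panel 1-2: Δb = 0.6 m, d̄ = (0.30+0.92)/2 = 0.61, v̄ = (0.56+0.95)/2 = 0.755 → q = 0.6×0.61×0.755 = 0.2763 m³/s
Panel 2-3: Δb = 0.54 m, d̄ = (0.92+1.07)/2 = 0.995, v̄ = (0.95+0.74)/2 = 0.845 → q = 0.54×0.995×0.845 = 0.4540 m³/s
Panel 3-4: Δb = 0.67 m, d̄ = (1.07+1.22)/2 = 1.145, v̄ = (0.74+0.97)/2 = 0.855 → q = 0.67×1.145×0.855 = 0.6559 m³/s
Panel 4-5: Δb = 0.25 m, d̄ = (1.22+0.98)/2 = 1.1, v̄ = (0.97+0.68)/2 = 0.825 → q = 0.25×1.1×0.825 = 0.2269 m³/s
Panel 5-6: Δb = 0.78 m, d̄ = (0.98+0.21)/2 = 0.595, v̄ = (0.68+0.45)/2 = 0.565 → q = 0.78×0.595×0.565 = 0.2622 m³/s
Q = Σ q = 1.875 m³/s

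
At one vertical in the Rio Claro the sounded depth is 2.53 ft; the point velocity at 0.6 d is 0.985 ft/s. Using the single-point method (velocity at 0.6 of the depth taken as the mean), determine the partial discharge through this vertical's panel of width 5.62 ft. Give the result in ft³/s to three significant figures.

14.0 ft³/s

v̄ = v₀.₆ = 0.985 ft/s
q = v̄ × d × w = 0.9850 × 2.53 × 5.62 = 14.01 ft³/s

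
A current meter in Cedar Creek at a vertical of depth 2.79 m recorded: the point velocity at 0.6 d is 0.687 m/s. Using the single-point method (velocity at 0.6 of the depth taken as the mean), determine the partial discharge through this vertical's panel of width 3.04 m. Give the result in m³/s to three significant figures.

5.83 m³/s

v̄ = v₀.₆ = 0.687 m/s
q = v̄ × d × w = 0.6870 × 2.79 × 3.04 = 5.827 m³/s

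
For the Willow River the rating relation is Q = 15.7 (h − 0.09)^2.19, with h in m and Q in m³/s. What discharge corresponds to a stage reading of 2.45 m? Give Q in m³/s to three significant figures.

Q = 15.7 × (2.45 − 0.09)^2.19 = 15.7 × 2.36^2.19 = 102.9 m³/s

103 m³/s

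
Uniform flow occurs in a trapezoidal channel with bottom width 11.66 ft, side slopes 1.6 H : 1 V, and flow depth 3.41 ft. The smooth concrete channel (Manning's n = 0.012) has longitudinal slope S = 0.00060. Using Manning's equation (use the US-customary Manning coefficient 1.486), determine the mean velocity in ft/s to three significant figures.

5.41 ft/s

A = (b + z·y)·y = (11.66 + 1.6×3.41)×3.41 = 58.37 ft²
P = b + 2y√(1+z²) = 11.66 + 2×3.41×√(1+1.6²) = 24.53 ft
R = A/P = 58.37/24.53 = 2.380 ft
Q = (1.486/n)·A·R^(2/3)·S^(1/2) = (1.486/0.012) × 58.37 × 2.380^(2/3) × 0.00060^(1/2) = 315.5 ft³/s
V = Q/A = 315.5/58.37 = 5.406 ft/s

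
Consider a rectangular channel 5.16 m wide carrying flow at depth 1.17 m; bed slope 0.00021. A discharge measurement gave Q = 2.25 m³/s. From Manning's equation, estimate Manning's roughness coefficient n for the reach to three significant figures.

A = b·y = 5.16 × 1.17 = 6.037 m²
P = b + 2y = 5.16 + 2×1.17 = 7.500 m
R = A/P = 6.037/7.500 = 0.8050 m
n = (1/Q)·A·R^(2/3)·S^(1/2) = (1/2.25) × 6.037 × 0.8653 × 0.01449 = 0.03365

0.0336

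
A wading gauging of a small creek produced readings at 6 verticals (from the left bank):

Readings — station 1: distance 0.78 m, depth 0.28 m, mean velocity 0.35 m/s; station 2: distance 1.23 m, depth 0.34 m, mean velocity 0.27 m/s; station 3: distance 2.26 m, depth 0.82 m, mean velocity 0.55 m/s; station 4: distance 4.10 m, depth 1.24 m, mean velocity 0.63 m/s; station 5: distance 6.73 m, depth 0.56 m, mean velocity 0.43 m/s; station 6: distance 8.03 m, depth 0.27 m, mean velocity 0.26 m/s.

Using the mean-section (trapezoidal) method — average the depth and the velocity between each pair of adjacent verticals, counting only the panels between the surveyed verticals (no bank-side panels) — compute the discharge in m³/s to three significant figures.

2.85 m³/s

Panel 1-2: Δb = 0.45 m, d̄ = (0.28+0.34)/2 = 0.31, v̄ = (0.35+0.27)/2 = 0.31 → q = 0.45×0.31×0.31 = 0.04325 m³/s
Panel 2-3: Δb = 1.03 m, d̄ = (0.34+0.82)/2 = 0.58, v̄ = (0.27+0.55)/2 = 0.41 → q = 1.03×0.58×0.41 = 0.2449 m³/s
Panel 3-4: Δb = 1.84 m, d̄ = (0.82+1.24)/2 = 1.03, v̄ = (0.55+0.63)/2 = 0.59 → q = 1.84×1.03×0.59 = 1.118 m³/s
Panel 4-5: Δb = 2.63 m, d̄ = (1.24+0.56)/2 = 0.9, v̄ = (0.63+0.43)/2 = 0.53 → q = 2.63×0.9×0.53 = 1.255 m³/s
Panel 5-6: Δb = 1.3 m, d̄ = (0.56+0.27)/2 = 0.415, v̄ = (0.43+0.26)/2 = 0.345 → q = 1.3×0.415×0.345 = 0.1861 m³/s
Q = Σ q = 2.847 m³/s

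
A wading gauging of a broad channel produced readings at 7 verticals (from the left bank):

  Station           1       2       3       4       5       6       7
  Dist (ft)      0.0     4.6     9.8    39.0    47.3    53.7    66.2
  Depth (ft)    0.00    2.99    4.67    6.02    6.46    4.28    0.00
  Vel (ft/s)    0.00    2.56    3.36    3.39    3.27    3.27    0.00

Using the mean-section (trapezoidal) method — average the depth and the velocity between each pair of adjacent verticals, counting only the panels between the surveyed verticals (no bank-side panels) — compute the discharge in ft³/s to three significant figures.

923 ft³/s

Panel 1-2: Δb = 4.6 ft, d̄ = (0.00+2.99)/2 = 1.495, v̄ = (0.00+2.56)/2 = 1.28 → q = 4.6×1.495×1.28 = 8.803 ft³/s
Panel 2-3: Δb = 5.2 ft, d̄ = (2.99+4.67)/2 = 3.83, v̄ = (2.56+3.36)/2 = 2.96 → q = 5.2×3.83×2.96 = 58.95 ft³/s
Panel 3-4: Δb = 29.2 ft, d̄ = (4.67+6.02)/2 = 5.345, v̄ = (3.36+3.39)/2 = 3.375 → q = 29.2×5.345×3.375 = 526.7 ft³/s
Panel 4-5: Δb = 8.3 ft, d̄ = (6.02+6.46)/2 = 6.24, v̄ = (3.39+3.27)/2 = 3.33 → q = 8.3×6.24×3.33 = 172.5 ft³/s
Panel 5-6: Δb = 6.4 ft, d̄ = (6.46+4.28)/2 = 5.37, v̄ = (3.27+3.27)/2 = 3.27 → q = 6.4×5.37×3.27 = 112.4 ft³/s
Panel 6-7: Δb = 12.5 ft, d̄ = (4.28+0.00)/2 = 2.14, v̄ = (3.27+0.00)/2 = 1.635 → q = 12.5×2.14×1.635 = 43.74 ft³/s
Q = Σ q = 923.1 ft³/s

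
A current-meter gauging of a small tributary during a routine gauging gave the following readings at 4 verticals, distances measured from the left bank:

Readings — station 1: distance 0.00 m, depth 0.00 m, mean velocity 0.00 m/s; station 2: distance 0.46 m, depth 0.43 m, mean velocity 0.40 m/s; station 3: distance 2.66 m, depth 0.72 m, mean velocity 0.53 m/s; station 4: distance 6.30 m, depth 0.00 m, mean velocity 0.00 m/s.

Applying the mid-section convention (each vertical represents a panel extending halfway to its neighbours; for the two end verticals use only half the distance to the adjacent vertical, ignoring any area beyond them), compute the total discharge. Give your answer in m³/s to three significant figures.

1.34 m³/s

w_2 = (2.66 − 0.00)/2 = 1.33 m; q_2 = 0.40 × 0.43 × 1.33 = 0.2288 m³/s
w_3 = (6.30 − 0.46)/2 = 2.92 m; q_3 = 0.53 × 0.72 × 2.92 = 1.114 m³/s
Stations 1, 4 contribute zero (depth or velocity is 0).
Q = Σ qᵢ = 1.343 m³/s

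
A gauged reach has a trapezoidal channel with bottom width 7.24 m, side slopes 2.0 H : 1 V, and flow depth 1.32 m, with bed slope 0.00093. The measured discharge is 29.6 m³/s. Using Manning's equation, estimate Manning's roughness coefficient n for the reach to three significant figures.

A = (b + z·y)·y = (7.24 + 2.0×1.32)×1.32 = 13.04 m²
P = b + 2y√(1+z²) = 7.24 + 2×1.32×√(1+2.0²) = 13.14 m
R = A/P = 13.04/13.14 = 0.9923 m
n = (1/Q)·A·R^(2/3)·S^(1/2) = (1/29.6) × 13.04 × 0.9948 × 0.03050 = 0.01337

0.0134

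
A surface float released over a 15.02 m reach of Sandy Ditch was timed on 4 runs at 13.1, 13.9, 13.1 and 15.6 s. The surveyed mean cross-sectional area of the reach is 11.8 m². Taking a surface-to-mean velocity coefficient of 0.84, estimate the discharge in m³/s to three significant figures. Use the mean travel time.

10.7 m³/s

t̄ = (13.1 + 13.9 + 13.1 + 15.6) / 4 = 13.925 s
v_surface = L / t̄ = 15.02 / 13.925 = 1.079 m/s
v_mean = 0.84 × 1.079 = 0.9061 m/s
Q = A × v_mean = 11.8 × 0.9061 = 10.69 m³/s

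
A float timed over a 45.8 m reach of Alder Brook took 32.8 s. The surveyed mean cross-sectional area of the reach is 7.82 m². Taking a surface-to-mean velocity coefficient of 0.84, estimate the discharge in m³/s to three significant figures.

9.17 m³/s

v_surface = L / t̄ = 45.8 / 32.8 = 1.396 m/s
v_mean = 0.84 × 1.396 = 1.173 m/s
Q = A × v_mean = 7.82 × 1.173 = 9.172 m³/s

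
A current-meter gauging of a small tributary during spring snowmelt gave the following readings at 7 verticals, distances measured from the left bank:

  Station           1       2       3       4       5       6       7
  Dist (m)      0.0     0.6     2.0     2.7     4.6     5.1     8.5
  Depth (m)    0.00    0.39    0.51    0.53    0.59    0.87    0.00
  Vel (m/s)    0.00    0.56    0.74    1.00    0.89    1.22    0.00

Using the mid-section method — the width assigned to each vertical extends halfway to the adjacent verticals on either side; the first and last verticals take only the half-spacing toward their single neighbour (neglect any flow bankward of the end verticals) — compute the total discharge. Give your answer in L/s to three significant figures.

4000 L/s

w_2 = (2.0 − 0.0)/2 = 1 m; q_2 = 0.56 × 0.39 × 1 = 0.2184 m³/s
w_3 = (2.7 − 0.6)/2 = 1.05 m; q_3 = 0.74 × 0.51 × 1.05 = 0.3963 m³/s
w_4 = (4.6 − 2.0)/2 = 1.3 m; q_4 = 1.00 × 0.53 × 1.3 = 0.6890 m³/s
w_5 = (5.1 − 2.7)/2 = 1.2 m; q_5 = 0.89 × 0.59 × 1.2 = 0.6301 m³/s
w_6 = (8.5 − 4.6)/2 = 1.95 m; q_6 = 1.22 × 0.87 × 1.95 = 2.070 m³/s
Stations 1, 7 contribute zero (depth or velocity is 0).
Q = Σ qᵢ = 4.004 m³/s
= 4.004 × 1000 = 4004 L/s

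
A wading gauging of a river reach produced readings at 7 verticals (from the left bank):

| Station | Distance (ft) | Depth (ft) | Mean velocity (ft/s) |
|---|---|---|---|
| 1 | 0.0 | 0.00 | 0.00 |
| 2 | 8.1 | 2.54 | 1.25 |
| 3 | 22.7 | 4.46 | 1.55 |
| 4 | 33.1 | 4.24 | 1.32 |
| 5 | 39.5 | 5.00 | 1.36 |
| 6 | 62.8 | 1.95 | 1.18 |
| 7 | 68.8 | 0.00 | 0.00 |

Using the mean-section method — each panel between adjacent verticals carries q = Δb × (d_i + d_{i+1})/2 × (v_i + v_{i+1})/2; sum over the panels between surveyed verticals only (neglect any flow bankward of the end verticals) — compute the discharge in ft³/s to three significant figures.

289 ft³/s

Panel 1-2: Δb = 8.1 ft, d̄ = (0.00+2.54)/2 = 1.27, v̄ = (0.00+1.25)/2 = 0.625 → q = 8.1×1.27×0.625 = 6.429 ft³/s
Panel 2-3: Δb = 14.6 ft, d̄ = (2.54+4.46)/2 = 3.5, v̄ = (1.25+1.55)/2 = 1.4 → q = 14.6×3.5×1.4 = 71.54 ft³/s
Panel 3-4: Δb = 10.4 ft, d̄ = (4.46+4.24)/2 = 4.35, v̄ = (1.55+1.32)/2 = 1.435 → q = 10.4×4.35×1.435 = 64.92 ft³/s
Panel 4-5: Δb = 6.4 ft, d̄ = (4.24+5.00)/2 = 4.62, v̄ = (1.32+1.36)/2 = 1.34 → q = 6.4×4.62×1.34 = 39.62 ft³/s
Panel 5-6: Δb = 23.3 ft, d̄ = (5.00+1.95)/2 = 3.475, v̄ = (1.36+1.18)/2 = 1.27 → q = 23.3×3.475×1.27 = 102.8 ft³/s
Panel 6-7: Δb = 6 ft, d̄ = (1.95+0.00)/2 = 0.975, v̄ = (1.18+0.00)/2 = 0.59 → q = 6×0.975×0.59 = 3.452 ft³/s
Q = Σ q = 288.8 ft³/s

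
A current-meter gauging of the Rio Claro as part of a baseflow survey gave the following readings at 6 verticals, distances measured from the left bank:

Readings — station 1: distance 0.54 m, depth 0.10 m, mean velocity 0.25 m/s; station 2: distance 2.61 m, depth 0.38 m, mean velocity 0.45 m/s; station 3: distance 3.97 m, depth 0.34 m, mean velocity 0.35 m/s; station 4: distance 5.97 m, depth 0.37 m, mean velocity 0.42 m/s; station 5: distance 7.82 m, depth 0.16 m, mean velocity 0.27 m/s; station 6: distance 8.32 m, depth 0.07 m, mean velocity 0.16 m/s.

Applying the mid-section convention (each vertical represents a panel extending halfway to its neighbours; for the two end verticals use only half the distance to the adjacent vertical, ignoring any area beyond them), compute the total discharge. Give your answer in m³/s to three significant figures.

0.872 m³/s

w_1 = (2.61 − 0.54)/2 = 1.035 m; q_1 = 0.25 × 0.10 × 1.035 = 0.02588 m³/s
w_2 = (3.97 − 0.54)/2 = 1.715 m; q_2 = 0.45 × 0.38 × 1.715 = 0.2933 m³/s
w_3 = (5.97 − 2.61)/2 = 1.68 m; q_3 = 0.35 × 0.34 × 1.68 = 0.1999 m³/s
w_4 = (7.82 − 3.97)/2 = 1.925 m; q_4 = 0.42 × 0.37 × 1.925 = 0.2991 m³/s
w_5 = (8.32 − 5.97)/2 = 1.175 m; q_5 = 0.27 × 0.16 × 1.175 = 0.05076 m³/s
w_6 = (8.32 − 7.82)/2 = 0.25 m; q_6 = 0.16 × 0.07 × 0.25 = 0.002800 m³/s
Q = Σ qᵢ = 0.8718 m³/s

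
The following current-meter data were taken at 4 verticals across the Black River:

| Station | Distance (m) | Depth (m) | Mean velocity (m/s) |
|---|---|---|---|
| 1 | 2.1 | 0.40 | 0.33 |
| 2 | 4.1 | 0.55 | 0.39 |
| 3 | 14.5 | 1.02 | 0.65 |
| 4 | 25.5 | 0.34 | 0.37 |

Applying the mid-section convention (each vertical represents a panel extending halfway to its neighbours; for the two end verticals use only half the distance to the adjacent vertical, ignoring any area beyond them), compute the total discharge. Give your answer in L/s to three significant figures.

9250 L/s

w_1 = (4.1 − 2.1)/2 = 1 m; q_1 = 0.33 × 0.40 × 1 = 0.1320 m³/s
w_2 = (14.5 − 2.1)/2 = 6.2 m; q_2 = 0.39 × 0.55 × 6.2 = 1.330 m³/s
w_3 = (25.5 − 4.1)/2 = 10.7 m; q_3 = 0.65 × 1.02 × 10.7 = 7.094 m³/s
w_4 = (25.5 − 14.5)/2 = 5.5 m; q_4 = 0.37 × 0.34 × 5.5 = 0.6919 m³/s
Q = Σ qᵢ = 9.248 m³/s
= 9.248 × 1000 = 9248 L/s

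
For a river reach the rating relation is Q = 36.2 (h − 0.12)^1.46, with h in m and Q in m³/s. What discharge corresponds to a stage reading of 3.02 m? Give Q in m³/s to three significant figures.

Q = 36.2 × (3.02 − 0.12)^1.46 = 36.2 × 2.9^1.46 = 171.3 m³/s

171 m³/s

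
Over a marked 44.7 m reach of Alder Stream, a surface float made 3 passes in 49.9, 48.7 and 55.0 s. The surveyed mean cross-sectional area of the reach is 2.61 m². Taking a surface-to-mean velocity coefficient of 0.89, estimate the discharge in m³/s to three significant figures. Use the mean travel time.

2.03 m³/s

t̄ = (49.9 + 48.7 + 55.0) / 3 = 51.2 s
v_surface = L / t̄ = 44.7 / 51.2 = 0.8730 m/s
v_mean = 0.89 × 0.8730 = 0.7770 m/s
Q = A × v_mean = 2.61 × 0.7770 = 2.028 m³/s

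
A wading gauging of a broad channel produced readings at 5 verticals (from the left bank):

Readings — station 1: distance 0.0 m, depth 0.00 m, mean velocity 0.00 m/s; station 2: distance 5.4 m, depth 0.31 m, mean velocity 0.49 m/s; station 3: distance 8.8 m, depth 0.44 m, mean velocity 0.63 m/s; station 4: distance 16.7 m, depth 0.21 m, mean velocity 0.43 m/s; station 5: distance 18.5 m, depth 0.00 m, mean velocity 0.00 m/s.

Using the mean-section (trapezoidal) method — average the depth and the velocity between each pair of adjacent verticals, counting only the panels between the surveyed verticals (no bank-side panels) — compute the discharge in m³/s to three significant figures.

2.32 m³/s

Panel 1-2: Δb = 5.4 m, d̄ = (0.00+0.31)/2 = 0.155, v̄ = (0.00+0.49)/2 = 0.245 → q = 5.4×0.155×0.245 = 0.2051 m³/s
Panel 2-3: Δb = 3.4 m, d̄ = (0.31+0.44)/2 = 0.375, v̄ = (0.49+0.63)/2 = 0.56 → q = 3.4×0.375×0.56 = 0.7140 m³/s
Panel 3-4: Δb = 7.9 m, d̄ = (0.44+0.21)/2 = 0.325, v̄ = (0.63+0.43)/2 = 0.53 → q = 7.9×0.325×0.53 = 1.361 m³/s
Panel 4-5: Δb = 1.8 m, d̄ = (0.21+0.00)/2 = 0.105, v̄ = (0.43+0.00)/2 = 0.215 → q = 1.8×0.105×0.215 = 0.04064 m³/s
Q = Σ q = 2.320 m³/s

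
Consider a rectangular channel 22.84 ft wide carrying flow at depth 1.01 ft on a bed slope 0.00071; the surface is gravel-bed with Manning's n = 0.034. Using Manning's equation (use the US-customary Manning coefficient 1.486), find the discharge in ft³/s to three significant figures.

A = b·y = 22.84 × 1.01 = 23.07 ft²
P = b + 2y = 22.84 + 2×1.01 = 24.86 ft
R = A/P = 23.07/24.86 = 0.9279 ft
Q = (1.486/n)·A·R^(2/3)·S^(1/2) = (1.486/0.034) × 23.07 × 0.9279^(2/3) × 0.00071^(1/2) = 25.56 ft³/s

25.6 ft³/s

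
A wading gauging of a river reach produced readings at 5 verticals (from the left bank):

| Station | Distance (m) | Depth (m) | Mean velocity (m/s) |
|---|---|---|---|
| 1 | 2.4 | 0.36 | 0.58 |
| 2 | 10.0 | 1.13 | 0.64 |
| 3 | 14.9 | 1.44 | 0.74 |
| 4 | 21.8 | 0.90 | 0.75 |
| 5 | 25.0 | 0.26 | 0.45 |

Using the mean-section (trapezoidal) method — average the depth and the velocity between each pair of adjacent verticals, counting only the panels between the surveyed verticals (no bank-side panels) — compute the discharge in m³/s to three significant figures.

14.9 m³/s

Panel 1-2: Δb = 7.6 m, d̄ = (0.36+1.13)/2 = 0.745, v̄ = (0.58+0.64)/2 = 0.61 → q = 7.6×0.745×0.61 = 3.454 m³/s
Panel 2-3: Δb = 4.9 m, d̄ = (1.13+1.44)/2 = 1.285, v̄ = (0.64+0.74)/2 = 0.69 → q = 4.9×1.285×0.69 = 4.345 m³/s
Panel 3-4: Δb = 6.9 m, d̄ = (1.44+0.90)/2 = 1.17, v̄ = (0.74+0.75)/2 = 0.745 → q = 6.9×1.17×0.745 = 6.014 m³/s
Panel 4-5: Δb = 3.2 m, d̄ = (0.90+0.26)/2 = 0.58, v̄ = (0.75+0.45)/2 = 0.6 → q = 3.2×0.58×0.6 = 1.114 m³/s
Q = Σ q = 14.93 m³/s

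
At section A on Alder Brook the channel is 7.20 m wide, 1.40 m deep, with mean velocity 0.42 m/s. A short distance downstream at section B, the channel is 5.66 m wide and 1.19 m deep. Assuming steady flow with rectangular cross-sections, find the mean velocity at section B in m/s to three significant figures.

0.629 m/s

Q = A₁V₁ = (7.20×1.40) × 0.42 = 4.234 m³/s
A₂ = 5.66 × 1.19 = 6.735 m²
V₂ = Q/A₂ = 4.234/6.735 = 0.6286 m/s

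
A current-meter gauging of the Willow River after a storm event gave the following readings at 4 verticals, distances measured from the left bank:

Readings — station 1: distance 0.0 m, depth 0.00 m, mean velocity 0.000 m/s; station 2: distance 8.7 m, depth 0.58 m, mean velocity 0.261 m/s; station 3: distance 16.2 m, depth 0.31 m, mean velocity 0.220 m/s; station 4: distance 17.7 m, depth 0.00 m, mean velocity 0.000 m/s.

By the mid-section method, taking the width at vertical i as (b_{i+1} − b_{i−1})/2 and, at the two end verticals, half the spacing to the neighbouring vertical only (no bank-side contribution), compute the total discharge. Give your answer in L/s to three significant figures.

w_2 = (16.2 − 0.0)/2 = 8.1 m; q_2 = 0.261 × 0.58 × 8.1 = 1.226 m³/s
w_3 = (17.7 − 8.7)/2 = 4.5 m; q_3 = 0.220 × 0.31 × 4.5 = 0.3069 m³/s
Stations 1, 4 contribute zero (depth or velocity is 0).
Q = Σ qᵢ = 1.533 m³/s
= 1.533 × 1000 = 1533 L/s

1530 L/s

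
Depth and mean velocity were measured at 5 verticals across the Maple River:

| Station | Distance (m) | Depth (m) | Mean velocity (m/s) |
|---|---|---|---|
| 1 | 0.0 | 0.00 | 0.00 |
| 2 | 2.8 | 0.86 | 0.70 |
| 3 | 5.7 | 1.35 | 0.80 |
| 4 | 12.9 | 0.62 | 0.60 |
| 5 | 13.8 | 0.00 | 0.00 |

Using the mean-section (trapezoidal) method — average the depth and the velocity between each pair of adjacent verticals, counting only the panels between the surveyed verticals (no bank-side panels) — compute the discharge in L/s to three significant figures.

Panel 1-2: Δb = 2.8 m, d̄ = (0.00+0.86)/2 = 0.43, v̄ = (0.00+0.70)/2 = 0.35 → q = 2.8×0.43×0.35 = 0.4214 m³/s
Panel 2-3: Δb = 2.9 m, d̄ = (0.86+1.35)/2 = 1.105, v̄ = (0.70+0.80)/2 = 0.75 → q = 2.9×1.105×0.75 = 2.403 m³/s
Panel 3-4: Δb = 7.2 m, d̄ = (1.35+0.62)/2 = 0.985, v̄ = (0.80+0.60)/2 = 0.7 → q = 7.2×0.985×0.7 = 4.964 m³/s
Panel 4-5: Δb = 0.9 m, d̄ = (0.62+0.00)/2 = 0.31, v̄ = (0.60+0.00)/2 = 0.3 → q = 0.9×0.31×0.3 = 0.08370 m³/s
Q = Σ q = 7.873 m³/s
= 7.873 × 1000 = 7873 L/s

7870 L/s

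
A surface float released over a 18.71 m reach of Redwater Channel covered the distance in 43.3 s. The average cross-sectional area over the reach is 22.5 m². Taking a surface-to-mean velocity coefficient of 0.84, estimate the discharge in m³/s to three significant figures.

8.17 m³/s

v_surface = L / t̄ = 18.71 / 43.3 = 0.4321 m/s
v_mean = 0.84 × 0.4321 = 0.3630 m/s
Q = A × v_mean = 22.5 × 0.3630 = 8.167 m³/s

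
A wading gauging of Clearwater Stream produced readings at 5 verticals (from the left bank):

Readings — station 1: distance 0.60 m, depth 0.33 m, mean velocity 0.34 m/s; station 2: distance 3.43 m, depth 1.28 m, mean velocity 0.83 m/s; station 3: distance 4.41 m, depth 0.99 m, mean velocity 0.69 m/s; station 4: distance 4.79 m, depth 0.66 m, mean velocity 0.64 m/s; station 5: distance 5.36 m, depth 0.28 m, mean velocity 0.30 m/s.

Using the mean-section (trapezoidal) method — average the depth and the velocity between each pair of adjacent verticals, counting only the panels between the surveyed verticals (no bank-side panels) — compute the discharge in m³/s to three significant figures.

2.51 m³/s

Panel 1-2: Δb = 2.83 m, d̄ = (0.33+1.28)/2 = 0.805, v̄ = (0.34+0.83)/2 = 0.585 → q = 2.83×0.805×0.585 = 1.333 m³/s
Panel 2-3: Δb = 0.98 m, d̄ = (1.28+0.99)/2 = 1.135, v̄ = (0.83+0.69)/2 = 0.76 → q = 0.98×1.135×0.76 = 0.8453 m³/s
Panel 3-4: Δb = 0.38 m, d̄ = (0.99+0.66)/2 = 0.825, v̄ = (0.69+0.64)/2 = 0.665 → q = 0.38×0.825×0.665 = 0.2085 m³/s
Panel 4-5: Δb = 0.57 m, d̄ = (0.66+0.28)/2 = 0.47, v̄ = (0.64+0.30)/2 = 0.47 → q = 0.57×0.47×0.47 = 0.1259 m³/s
Q = Σ q = 2.512 m³/s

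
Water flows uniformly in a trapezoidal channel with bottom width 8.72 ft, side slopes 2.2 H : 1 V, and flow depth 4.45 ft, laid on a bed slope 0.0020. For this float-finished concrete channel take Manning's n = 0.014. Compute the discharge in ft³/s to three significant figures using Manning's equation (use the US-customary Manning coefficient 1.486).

763 ft³/s

A = (b + z·y)·y = (8.72 + 2.2×4.45)×4.45 = 82.37 ft²
P = b + 2y√(1+z²) = 8.72 + 2×4.45×√(1+2.2²) = 30.23 ft
R = A/P = 82.37/30.23 = 2.725 ft
Q = (1.486/n)·A·R^(2/3)·S^(1/2) = (1.486/0.014) × 82.37 × 2.725^(2/3) × 0.0020^(1/2) = 762.8 ft³/s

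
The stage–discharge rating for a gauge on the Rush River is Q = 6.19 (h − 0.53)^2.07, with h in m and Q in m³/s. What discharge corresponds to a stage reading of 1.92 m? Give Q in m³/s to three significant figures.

Q = 6.19 × (1.92 − 0.53)^2.07 = 6.19 × 1.39^2.07 = 12.24 m³/s

12.2 m³/s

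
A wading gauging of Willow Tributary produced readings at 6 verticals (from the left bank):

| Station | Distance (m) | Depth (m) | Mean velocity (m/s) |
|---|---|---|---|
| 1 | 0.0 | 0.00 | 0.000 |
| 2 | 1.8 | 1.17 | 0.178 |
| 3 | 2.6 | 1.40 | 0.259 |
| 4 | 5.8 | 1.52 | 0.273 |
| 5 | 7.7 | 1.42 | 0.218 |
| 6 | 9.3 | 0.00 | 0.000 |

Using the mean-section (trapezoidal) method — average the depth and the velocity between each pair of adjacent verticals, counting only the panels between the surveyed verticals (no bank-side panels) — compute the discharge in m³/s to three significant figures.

Panel 1-2: Δb = 1.8 m, d̄ = (0.00+1.17)/2 = 0.585, v̄ = (0.000+0.178)/2 = 0.089 → q = 1.8×0.585×0.089 = 0.09372 m³/s
Panel 2-3: Δb = 0.8 m, d̄ = (1.17+1.40)/2 = 1.285, v̄ = (0.178+0.259)/2 = 0.2185 → q = 0.8×1.285×0.2185 = 0.2246 m³/s
Panel 3-4: Δb = 3.2 m, d̄ = (1.40+1.52)/2 = 1.46, v̄ = (0.259+0.273)/2 = 0.266 → q = 3.2×1.46×0.266 = 1.243 m³/s
Panel 4-5: Δb = 1.9 m, d̄ = (1.52+1.42)/2 = 1.47, v̄ = (0.273+0.218)/2 = 0.2455 → q = 1.9×1.47×0.2455 = 0.6857 m³/s
Panel 5-6: Δb = 1.6 m, d̄ = (1.42+0.00)/2 = 0.71, v̄ = (0.218+0.000)/2 = 0.109 → q = 1.6×0.71×0.109 = 0.1238 m³/s
Q = Σ q = 2.371 m³/s

2.37 m³/s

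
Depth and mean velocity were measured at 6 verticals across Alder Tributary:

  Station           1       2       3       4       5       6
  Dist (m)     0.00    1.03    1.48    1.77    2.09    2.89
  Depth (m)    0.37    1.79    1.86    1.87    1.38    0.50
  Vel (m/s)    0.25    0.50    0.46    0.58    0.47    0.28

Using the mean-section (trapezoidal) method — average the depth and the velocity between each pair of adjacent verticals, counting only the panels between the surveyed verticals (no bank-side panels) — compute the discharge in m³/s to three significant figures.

Panel 1-2: Δb = 1.03 m, d̄ = (0.37+1.79)/2 = 1.08, v̄ = (0.25+0.50)/2 = 0.375 → q = 1.03×1.08×0.375 = 0.4172 m³/s
Panel 2-3: Δb = 0.45 m, d̄ = (1.79+1.86)/2 = 1.825, v̄ = (0.50+0.46)/2 = 0.48 → q = 0.45×1.825×0.48 = 0.3942 m³/s
Panel 3-4: Δb = 0.29 m, d̄ = (1.86+1.87)/2 = 1.865, v̄ = (0.46+0.58)/2 = 0.52 → q = 0.29×1.865×0.52 = 0.2812 m³/s
Panel 4-5: Δb = 0.32 m, d̄ = (1.87+1.38)/2 = 1.625, v̄ = (0.58+0.47)/2 = 0.525 → q = 0.32×1.625×0.525 = 0.2730 m³/s
Panel 5-6: Δb = 0.8 m, d̄ = (1.38+0.50)/2 = 0.94, v̄ = (0.47+0.28)/2 = 0.375 → q = 0.8×0.94×0.375 = 0.2820 m³/s
Q = Σ q = 1.648 m³/s

1.65 m³/s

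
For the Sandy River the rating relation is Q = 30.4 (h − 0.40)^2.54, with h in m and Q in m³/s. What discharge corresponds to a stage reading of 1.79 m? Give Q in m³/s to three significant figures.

Q = 30.4 × (1.79 − 0.40)^2.54 = 30.4 × 1.39^2.54 = 70.17 m³/s

70.2 m³/s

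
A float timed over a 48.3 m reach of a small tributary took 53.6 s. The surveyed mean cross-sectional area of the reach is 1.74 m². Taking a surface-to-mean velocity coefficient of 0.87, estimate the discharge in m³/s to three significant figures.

v_surface = L / t̄ = 48.3 / 53.6 = 0.9011 m/s
v_mean = 0.87 × 0.9011 = 0.7840 m/s
Q = A × v_mean = 1.74 × 0.7840 = 1.364 m³/s

1.36 m³/s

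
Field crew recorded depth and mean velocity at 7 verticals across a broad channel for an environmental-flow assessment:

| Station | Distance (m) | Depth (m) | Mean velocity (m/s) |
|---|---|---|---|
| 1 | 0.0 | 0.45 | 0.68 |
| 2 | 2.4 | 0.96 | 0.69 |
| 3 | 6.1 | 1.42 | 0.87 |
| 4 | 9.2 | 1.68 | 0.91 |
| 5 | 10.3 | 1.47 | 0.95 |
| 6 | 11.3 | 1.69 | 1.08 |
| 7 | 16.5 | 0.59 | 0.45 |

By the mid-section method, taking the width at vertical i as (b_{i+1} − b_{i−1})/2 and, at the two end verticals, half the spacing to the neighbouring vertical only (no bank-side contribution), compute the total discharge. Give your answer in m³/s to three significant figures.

17.6 m³/s

w_1 = (2.4 − 0.0)/2 = 1.2 m; q_1 = 0.68 × 0.45 × 1.2 = 0.3672 m³/s
w_2 = (6.1 − 0.0)/2 = 3.05 m; q_2 = 0.69 × 0.96 × 3.05 = 2.020 m³/s
w_3 = (9.2 − 2.4)/2 = 3.4 m; q_3 = 0.87 × 1.42 × 3.4 = 4.200 m³/s
w_4 = (10.3 − 6.1)/2 = 2.1 m; q_4 = 0.91 × 1.68 × 2.1 = 3.210 m³/s
w_5 = (11.3 − 9.2)/2 = 1.05 m; q_5 = 0.95 × 1.47 × 1.05 = 1.466 m³/s
w_6 = (16.5 − 10.3)/2 = 3.1 m; q_6 = 1.08 × 1.69 × 3.1 = 5.658 m³/s
w_7 = (16.5 − 11.3)/2 = 2.6 m; q_7 = 0.45 × 0.59 × 2.6 = 0.6903 m³/s
Q = Σ qᵢ = 17.61 m³/s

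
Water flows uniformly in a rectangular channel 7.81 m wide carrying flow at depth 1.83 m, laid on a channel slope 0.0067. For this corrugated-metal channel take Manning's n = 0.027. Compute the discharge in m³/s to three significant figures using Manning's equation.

50.2 m³/s

A = b·y = 7.81 × 1.83 = 14.29 m²
P = b + 2y = 7.81 + 2×1.83 = 11.47 m
R = A/P = 14.29/11.47 = 1.246 m
Q = (1/n)·A·R^(2/3)·S^(1/2) = (1/0.027) × 14.29 × 1.246^(2/3) × 0.0067^(1/2) = 50.17 m³/s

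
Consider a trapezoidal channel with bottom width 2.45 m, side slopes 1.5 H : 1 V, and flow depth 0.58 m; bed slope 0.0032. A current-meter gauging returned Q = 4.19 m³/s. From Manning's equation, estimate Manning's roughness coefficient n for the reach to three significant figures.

A = (b + z·y)·y = (2.45 + 1.5×0.58)×0.58 = 1.926 m²
P = b + 2y√(1+z²) = 2.45 + 2×0.58×√(1+1.5²) = 4.541 m
R = A/P = 1.926/4.541 = 0.4240 m
n = (1/Q)·A·R^(2/3)·S^(1/2) = (1/4.19) × 1.926 × 0.5644 × 0.05657 = 0.01467

0.0147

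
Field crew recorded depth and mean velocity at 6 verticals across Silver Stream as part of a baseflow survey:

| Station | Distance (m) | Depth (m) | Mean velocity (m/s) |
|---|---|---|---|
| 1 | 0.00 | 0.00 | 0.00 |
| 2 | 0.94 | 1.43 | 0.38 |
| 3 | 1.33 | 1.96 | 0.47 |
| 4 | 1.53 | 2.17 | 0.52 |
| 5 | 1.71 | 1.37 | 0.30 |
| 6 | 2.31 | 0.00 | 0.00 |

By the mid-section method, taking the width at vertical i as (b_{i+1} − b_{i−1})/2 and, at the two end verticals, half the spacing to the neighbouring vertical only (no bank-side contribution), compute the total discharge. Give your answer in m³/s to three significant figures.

1.01 m³/s

w_2 = (1.33 − 0.00)/2 = 0.665 m; q_2 = 0.38 × 1.43 × 0.665 = 0.3614 m³/s
w_3 = (1.53 − 0.94)/2 = 0.295 m; q_3 = 0.47 × 1.96 × 0.295 = 0.2718 m³/s
w_4 = (1.71 − 1.33)/2 = 0.19 m; q_4 = 0.52 × 2.17 × 0.19 = 0.2144 m³/s
w_5 = (2.31 − 1.53)/2 = 0.39 m; q_5 = 0.30 × 1.37 × 0.39 = 0.1603 m³/s
Stations 1, 6 contribute zero (depth or velocity is 0).
Q = Σ qᵢ = 1.008 m³/s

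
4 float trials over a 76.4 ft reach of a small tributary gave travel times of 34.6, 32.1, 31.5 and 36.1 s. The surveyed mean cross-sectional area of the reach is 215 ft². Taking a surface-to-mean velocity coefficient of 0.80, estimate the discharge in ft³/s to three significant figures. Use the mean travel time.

t̄ = (34.6 + 32.1 + 31.5 + 36.1) / 4 = 33.575 s
v_surface = L / t̄ = 76.4 / 33.575 = 2.276 ft/s
v_mean = 0.80 × 2.276 = 1.820 ft/s
Q = A × v_mean = 215 × 1.820 = 391.4 ft³/s

391 ft³/s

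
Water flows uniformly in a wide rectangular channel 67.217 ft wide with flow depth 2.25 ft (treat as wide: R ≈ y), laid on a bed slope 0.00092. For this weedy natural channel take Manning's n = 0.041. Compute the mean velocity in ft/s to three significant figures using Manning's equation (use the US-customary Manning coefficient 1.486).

1.89 ft/s

A = b·y = 67.217 × 2.25 = 151.2 ft²
Wide channel: R ≈ y = 2.25 ft
Q = (1.486/n)·A·R^(2/3)·S^(1/2) = (1.486/0.041) × 151.2 × 2.250^(2/3) × 0.00092^(1/2) = 285.5 ft³/s
V = Q/A = 285.5/151.2 = 1.888 ft/s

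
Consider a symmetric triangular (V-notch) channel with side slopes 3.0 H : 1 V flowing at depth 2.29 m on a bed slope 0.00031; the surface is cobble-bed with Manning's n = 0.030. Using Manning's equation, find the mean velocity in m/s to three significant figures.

A = z·y² = 3.0×2.29² = 15.73 m²
P = 2y√(1+z²) = 2×2.29×√(1+3.0²) = 14.48 m
R = A/P = 15.73/14.48 = 1.086 m
Q = (1/n)·A·R^(2/3)·S^(1/2) = (1/0.030) × 15.73 × 1.086^(2/3) × 0.00031^(1/2) = 9.757 m³/s
V = Q/A = 9.757/15.73 = 0.6202 m/s

0.620 m/s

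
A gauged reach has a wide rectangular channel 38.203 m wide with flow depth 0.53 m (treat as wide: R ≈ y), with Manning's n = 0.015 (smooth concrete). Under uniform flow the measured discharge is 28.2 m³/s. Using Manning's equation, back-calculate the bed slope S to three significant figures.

A = b·y = 38.203 × 0.53 = 20.25 m²
Wide channel: R ≈ y = 0.53 m
S = (Q·n / (1·A·R^(2/3)))² = (28.2×0.015 / (1×20.25×0.6549))² = 0.001018

0.00102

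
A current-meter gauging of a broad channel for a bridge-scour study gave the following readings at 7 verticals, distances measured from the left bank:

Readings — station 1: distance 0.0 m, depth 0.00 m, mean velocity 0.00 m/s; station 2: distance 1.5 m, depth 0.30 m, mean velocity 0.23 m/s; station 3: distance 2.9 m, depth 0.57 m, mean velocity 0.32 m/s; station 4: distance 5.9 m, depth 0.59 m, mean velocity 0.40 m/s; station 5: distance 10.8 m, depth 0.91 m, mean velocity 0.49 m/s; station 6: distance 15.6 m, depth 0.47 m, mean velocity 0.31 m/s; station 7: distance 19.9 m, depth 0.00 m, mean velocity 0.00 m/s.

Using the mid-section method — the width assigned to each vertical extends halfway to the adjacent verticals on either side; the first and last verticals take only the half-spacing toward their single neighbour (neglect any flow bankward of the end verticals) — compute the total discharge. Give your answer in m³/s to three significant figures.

4.26 m³/s

w_2 = (2.9 − 0.0)/2 = 1.45 m; q_2 = 0.23 × 0.30 × 1.45 = 0.1001 m³/s
w_3 = (5.9 − 1.5)/2 = 2.2 m; q_3 = 0.32 × 0.57 × 2.2 = 0.4013 m³/s
w_4 = (10.8 − 2.9)/2 = 3.95 m; q_4 = 0.40 × 0.59 × 3.95 = 0.9322 m³/s
w_5 = (15.6 − 5.9)/2 = 4.85 m; q_5 = 0.49 × 0.91 × 4.85 = 2.163 m³/s
w_6 = (19.9 − 10.8)/2 = 4.55 m; q_6 = 0.31 × 0.47 × 4.55 = 0.6629 m³/s
Stations 1, 7 contribute zero (depth or velocity is 0).
Q = Σ qᵢ = 4.259 m³/s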